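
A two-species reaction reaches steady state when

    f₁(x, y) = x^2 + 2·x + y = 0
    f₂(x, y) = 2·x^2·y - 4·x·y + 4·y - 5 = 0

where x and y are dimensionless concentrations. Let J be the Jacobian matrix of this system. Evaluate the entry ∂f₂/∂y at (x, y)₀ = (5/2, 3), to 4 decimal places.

6.5000

∂f₂/∂y = 2·x^2 - 4·x + 4.
At (5/2, 3) this is 6.5000.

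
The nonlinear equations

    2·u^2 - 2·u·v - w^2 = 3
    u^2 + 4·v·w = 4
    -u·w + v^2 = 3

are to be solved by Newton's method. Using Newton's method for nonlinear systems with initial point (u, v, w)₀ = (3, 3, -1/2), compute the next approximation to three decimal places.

(2.407, 1.898, -0.304)

At (3, 3, -1/2): F = (-3.250, -1.000, 7.500).
Jacobian J = [[4·u - 2·v, -2·u, -2·w], [2·u, 4·w, 4·v], [-w, 2·v, -u]].
At the point, J = [[6.000, -6.000, 1.000], [6.000, -2.000, 12.000], [0.500, 6.000, -3.000]] (det J = -503.000).
Solving J·Δ = −F gives Δ = (-0.593, -1.102, 0.196).
Then the next iterate is (u, v, w)₁ = (2.407, 1.898, -0.304).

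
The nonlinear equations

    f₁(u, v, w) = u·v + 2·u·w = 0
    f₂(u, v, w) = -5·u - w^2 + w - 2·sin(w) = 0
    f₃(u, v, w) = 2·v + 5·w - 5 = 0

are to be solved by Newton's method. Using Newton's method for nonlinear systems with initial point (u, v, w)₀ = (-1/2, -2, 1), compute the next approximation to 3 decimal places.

(-2.001, -10.000, 5.000)

At (-1/2, -2, 1): F = (0.000, 0.81706, -4.000).
Jacobian J = [[v + 2·w, u, 2·u], [-5, 0, -2·w - 2·cos(w) + 1], [0, 2, 5]].
At the point, J = [[0.000, -0.500, -1.000], [-5.000, 0.000, -2.08060], [0.000, 2.000, 5.000]] (det J = -2.500).
Solving J·Δ = −F gives Δ = (-1.501, -8.000, 4.000).
Then the next iterate is (u, v, w)₁ = (-2.001, -10.000, 5.000).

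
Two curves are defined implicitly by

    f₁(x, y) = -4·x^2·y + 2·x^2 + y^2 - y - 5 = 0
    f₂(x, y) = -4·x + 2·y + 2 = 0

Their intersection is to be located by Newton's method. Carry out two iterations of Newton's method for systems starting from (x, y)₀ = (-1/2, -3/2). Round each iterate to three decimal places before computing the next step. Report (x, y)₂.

At (-1/2, -3/2): F = (0.750, 1.000).
Jacobian J = [[-8·x·y + 4·x, -4·x^2 + 2·y - 1], [-4, 2]].
At the point, J = [[-8.000, -5.000], [-4.000, 2.000]] (det J = -36.000).
Solving J·Δ = −F gives Δ = (0.181, -0.139).
Then the next iterate is (x, y)₁ = (-0.319, -1.639).
Round to (-0.319, -1.639) and repeat: F = (0.19599, -0.002), J = [[-5.45873, -4.68504], [-4.000, 2.000]].
Δ = (0.013, 0.027), so (x, y)₂ = (-0.306, -1.612).

(-0.306, -1.612)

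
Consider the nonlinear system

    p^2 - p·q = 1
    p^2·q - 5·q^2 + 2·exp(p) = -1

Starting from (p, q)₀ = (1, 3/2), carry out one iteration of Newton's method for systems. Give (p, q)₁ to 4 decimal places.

(-11.3117, -6.1559)

At (1, 3/2): F = (-1.5000, -3.313436).
Jacobian J = [[2·p - q, -p], [2·p·q + 2·exp(p), p^2 - 10·q]].
At the point, J = [[0.5000, -1.0000], [8.436564, -14.0000]] (det J = 1.436564).
Solving J·Δ = −F gives Δ = (-12.3117, -7.6559).
Then the next iterate is (p, q)₁ = (-11.3117, -6.1559).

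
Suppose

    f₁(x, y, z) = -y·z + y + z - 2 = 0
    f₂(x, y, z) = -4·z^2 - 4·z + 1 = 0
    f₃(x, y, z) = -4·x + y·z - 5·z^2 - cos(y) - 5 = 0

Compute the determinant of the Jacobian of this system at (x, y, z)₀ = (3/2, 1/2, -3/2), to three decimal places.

-80.000

J = [[0, -z + 1, -y + 1], [0, 0, -8·z - 4], [-4, z + sin(y), y - 10·z]].
At the point, J = [[0.000, 2.500, 0.500], [0.000, 0.000, 8.000], [-4.000, -1.02057, 15.500]].
det J = -80.000.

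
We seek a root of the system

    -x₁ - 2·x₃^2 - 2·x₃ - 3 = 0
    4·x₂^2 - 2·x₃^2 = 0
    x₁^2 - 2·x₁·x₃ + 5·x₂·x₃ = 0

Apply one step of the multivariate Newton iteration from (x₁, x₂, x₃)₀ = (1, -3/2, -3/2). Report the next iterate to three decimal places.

At (1, -3/2, -3/2): F = (-5.500, 4.500, 15.250).
Jacobian J = [[-1, 0, -4·x₃ - 2], [0, 8·x₂, -4·x₃], [2·x₁ - 2·x₃, 5·x₃, -2·x₁ + 5·x₂]].
At the point, J = [[-1.000, 0.000, 4.000], [0.000, -12.000, 6.000], [5.000, -7.500, -9.500]] (det J = 81.000).
Solving J·Δ = −F gives Δ = (3.426, 1.491, 2.231).
Then the next iterate is (x₁, x₂, x₃)₁ = (4.426, -0.009, 0.731).

(4.426, -0.009, 0.731)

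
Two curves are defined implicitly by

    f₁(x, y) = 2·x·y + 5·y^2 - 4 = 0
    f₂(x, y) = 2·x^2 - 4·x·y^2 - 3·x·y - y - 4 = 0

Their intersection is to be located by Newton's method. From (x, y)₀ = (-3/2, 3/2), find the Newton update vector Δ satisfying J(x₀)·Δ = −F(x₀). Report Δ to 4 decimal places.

(0.5758, -0.3731)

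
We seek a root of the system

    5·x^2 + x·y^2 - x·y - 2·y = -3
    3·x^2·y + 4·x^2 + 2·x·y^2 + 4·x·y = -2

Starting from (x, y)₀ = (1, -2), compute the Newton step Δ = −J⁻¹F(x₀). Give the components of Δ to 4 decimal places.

At (1, -2): F = (18.0000, 0.0000).
Jacobian J = [[10·x + y^2 - y, 2·x·y - x - 2], [6·x·y + 8·x + 2·y^2 + 4·y, 3·x^2 + 4·x·y + 4·x]].
At the point, J = [[16.0000, -7.0000], [-4.0000, -1.0000]] (det J = -44.0000).
Solving J·Δ = −F gives Δ = (-0.4091, 1.6364).

(-0.4091, 1.6364)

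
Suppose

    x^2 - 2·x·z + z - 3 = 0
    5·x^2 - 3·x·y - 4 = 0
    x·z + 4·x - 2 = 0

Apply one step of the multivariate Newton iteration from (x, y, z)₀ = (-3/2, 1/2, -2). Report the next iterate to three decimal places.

At (-3/2, 1/2, -2): F = (-8.750, 9.500, -5.000).
Jacobian J = [[2·x - 2·z, 0, -2·x + 1], [10·x - 3·y, -3·x, 0], [z + 4, 0, x]].
At the point, J = [[1.000, 0.000, 4.000], [-16.500, 4.500, 0.000], [2.000, 0.000, -1.500]] (det J = -42.750).
Solving J·Δ = −F gives Δ = (3.487, 10.674, 1.316).
Then the next iterate is (x, y, z)₁ = (1.987, 11.174, -0.684).

(1.987, 11.174, -0.684)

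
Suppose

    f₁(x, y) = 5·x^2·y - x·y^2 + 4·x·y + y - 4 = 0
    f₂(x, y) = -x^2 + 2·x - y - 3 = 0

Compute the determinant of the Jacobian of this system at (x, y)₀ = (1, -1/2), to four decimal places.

7.2500

J = [[10·x·y - y^2 + 4·y, 5·x^2 - 2·x·y + 4·x + 1], [-2·x + 2, -1]].
At the point, J = [[-7.2500, 11.0000], [0.0000, -1.0000]].
det J = 7.2500.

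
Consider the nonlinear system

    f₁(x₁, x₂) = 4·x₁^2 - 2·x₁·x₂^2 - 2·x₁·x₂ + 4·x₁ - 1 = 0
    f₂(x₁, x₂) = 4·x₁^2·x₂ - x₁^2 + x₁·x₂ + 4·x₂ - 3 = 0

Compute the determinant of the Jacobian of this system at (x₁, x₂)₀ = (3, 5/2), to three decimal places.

2485.500

J = [[8·x₁ - 2·x₂^2 - 2·x₂ + 4, -4·x₁·x₂ - 2·x₁], [8·x₁·x₂ - 2·x₁ + x₂, 4·x₁^2 + x₁ + 4]].
At the point, J = [[10.500, -36.000], [56.500, 43.000]].
det J = 2485.500.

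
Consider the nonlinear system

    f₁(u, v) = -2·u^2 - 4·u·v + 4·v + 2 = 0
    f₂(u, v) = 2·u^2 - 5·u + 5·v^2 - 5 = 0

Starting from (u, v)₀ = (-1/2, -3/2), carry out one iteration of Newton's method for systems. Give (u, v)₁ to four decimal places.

(0.2308, -1.2244)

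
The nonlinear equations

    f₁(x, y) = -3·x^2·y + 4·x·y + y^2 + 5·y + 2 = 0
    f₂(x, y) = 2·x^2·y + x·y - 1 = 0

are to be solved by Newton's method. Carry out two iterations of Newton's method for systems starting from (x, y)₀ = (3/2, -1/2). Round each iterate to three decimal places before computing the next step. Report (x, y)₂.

(-1.507, -0.233)

At (3/2, -1/2): F = (0.125, -4.000).
Jacobian J = [[-6·x·y + 4·y, -3·x^2 + 4·x + 2·y + 5], [4·x·y + y, 2·x^2 + x]].
At the point, J = [[2.500, 3.250], [-3.500, 6.000]] (det J = 26.375).
Solving J·Δ = −F gives Δ = (-0.521, 0.363).
Then the next iterate is (x, y)₁ = (0.979, -0.137).
Round to (0.979, -0.137) and repeat: F = (1.19120, -1.39674), J = [[0.25674, 5.76668], [-0.67349, 2.89588]].
Δ = (-2.486, -0.096), so (x, y)₂ = (-1.507, -0.233).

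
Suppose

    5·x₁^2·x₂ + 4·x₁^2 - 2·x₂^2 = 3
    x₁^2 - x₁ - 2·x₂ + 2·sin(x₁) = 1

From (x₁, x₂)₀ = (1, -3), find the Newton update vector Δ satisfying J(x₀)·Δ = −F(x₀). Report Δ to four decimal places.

At (1, -3): F = (-32.0000, 6.682942).
Jacobian J = [[10·x₁·x₂ + 8·x₁, 5·x₁^2 - 4·x₂], [2·x₁ + 2·cos(x₁) - 1, -2]].
At the point, J = [[-22.0000, 17.0000], [2.080605, -2.0000]] (det J = 8.629722).
Solving J·Δ = −F gives Δ = (5.7487, 9.3219).

(5.7487, 9.3219)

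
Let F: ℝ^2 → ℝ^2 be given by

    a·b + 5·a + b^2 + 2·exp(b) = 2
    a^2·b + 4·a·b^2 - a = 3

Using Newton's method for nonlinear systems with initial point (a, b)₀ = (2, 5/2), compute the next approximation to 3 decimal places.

(2.263, 1.046)

At (2, 5/2): F = (43.61499, 55.000).
Jacobian J = [[b + 5, a + 2·b + 2·exp(b)], [2·a·b + 4·b^2 - 1, a^2 + 8·a·b]].
At the point, J = [[7.500, 31.36499], [34.000, 44.000]] (det J = -736.40959).
Solving J·Δ = −F gives Δ = (0.263, -1.454).
Then the next iterate is (a, b)₁ = (2.263, 1.046).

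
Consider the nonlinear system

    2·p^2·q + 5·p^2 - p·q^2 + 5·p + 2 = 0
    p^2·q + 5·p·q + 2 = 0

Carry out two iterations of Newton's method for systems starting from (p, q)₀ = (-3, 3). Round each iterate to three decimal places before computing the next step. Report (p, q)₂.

At (-3, 3): F = (113.000, -16.000).
Jacobian J = [[4·p·q + 10·p - q^2 + 5, 2·p^2 - 2·p·q], [2·p·q + 5·q, p^2 + 5·p]].
At the point, J = [[-70.000, 36.000], [-3.000, -6.000]] (det J = 528.000).
Solving J·Δ = −F gives Δ = (0.193, -2.763).
Then the next iterate is (p, q)₁ = (-2.807, 0.237).
Round to (-2.807, 0.237) and repeat: F = (31.25368, 0.54109), J = [[-25.78721, 17.08902], [-0.14552, -6.15575]].
Δ = (1.251, 0.058), so (p, q)₂ = (-1.556, 0.295).

(-1.556, 0.295)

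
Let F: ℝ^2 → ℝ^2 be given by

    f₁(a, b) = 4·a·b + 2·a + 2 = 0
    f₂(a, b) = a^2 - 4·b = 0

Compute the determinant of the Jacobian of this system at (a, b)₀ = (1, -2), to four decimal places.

16.0000

J = [[4·b + 2, 4·a], [2·a, -4]].
At the point, J = [[-6.0000, 4.0000], [2.0000, -4.0000]].
det J = 16.0000.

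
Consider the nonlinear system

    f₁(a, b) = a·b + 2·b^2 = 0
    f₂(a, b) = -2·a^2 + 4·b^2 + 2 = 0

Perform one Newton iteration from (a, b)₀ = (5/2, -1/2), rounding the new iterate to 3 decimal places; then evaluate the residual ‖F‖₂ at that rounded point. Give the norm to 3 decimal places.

At (5/2, -1/2): F = (-0.750, -9.500).
Jacobian J = [[b, a + 4·b], [-4·a, 8·b]].
At the point, J = [[-0.500, 0.500], [-10.000, -4.000]] (det J = 7.000).
Solving J·Δ = −F gives Δ = (-1.107, 0.393).
Then the next iterate is (a, b)₁ = (1.393, -0.107).
Re-evaluating at (1.393, -0.107): F = (-0.12615, -1.83510), so ‖F‖₂ = 1.839.

1.839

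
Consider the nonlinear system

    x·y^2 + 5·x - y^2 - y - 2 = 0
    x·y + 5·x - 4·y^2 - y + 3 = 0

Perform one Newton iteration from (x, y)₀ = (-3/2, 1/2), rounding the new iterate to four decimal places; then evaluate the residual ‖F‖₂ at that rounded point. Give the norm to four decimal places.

At (-3/2, 1/2): F = (-10.6250, -6.7500).
Jacobian J = [[y^2 + 5, 2·x·y - 2·y - 1], [y + 5, x - 8·y - 1]].
At the point, J = [[5.2500, -3.5000], [5.5000, -6.5000]] (det J = -14.8750).
Solving J·Δ = −F gives Δ = (3.0546, 1.5462).
Then the next iterate is (x, y)₁ = (1.5546, 2.0462).
Re-evaluating at (1.5546, 2.0462): F = (6.048874, -4.839915), so ‖F‖₂ = 7.7468.

7.7468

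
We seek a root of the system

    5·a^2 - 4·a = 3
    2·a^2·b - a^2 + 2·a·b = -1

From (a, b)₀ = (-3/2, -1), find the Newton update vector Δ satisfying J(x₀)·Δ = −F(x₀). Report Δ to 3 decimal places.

At (-3/2, -1): F = (14.250, -2.750).
Jacobian J = [[10·a - 4, 0], [4·a·b - 2·a + 2·b, 2·a^2 + 2·a]].
At the point, J = [[-19.000, 0.000], [7.000, 1.500]] (det J = -28.500).
Solving J·Δ = −F gives Δ = (0.750, -1.667).

(0.750, -1.667)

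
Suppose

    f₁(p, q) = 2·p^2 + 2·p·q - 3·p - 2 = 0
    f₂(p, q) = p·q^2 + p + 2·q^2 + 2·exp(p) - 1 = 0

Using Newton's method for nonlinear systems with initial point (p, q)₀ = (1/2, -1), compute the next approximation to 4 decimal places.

At (1/2, -1): F = (-4.0000, 5.297443).
Jacobian J = [[4·p + 2·q - 3, 2·p], [q^2 + 2·exp(p) + 1, 2·p·q + 4·q]].
At the point, J = [[-3.0000, 1.0000], [5.297443, -5.0000]] (det J = 9.702557).
Solving J·Δ = −F gives Δ = (-1.5153, -0.5460).
Then the next iterate is (p, q)₁ = (-1.0153, -1.5460).

(-1.0153, -1.5460)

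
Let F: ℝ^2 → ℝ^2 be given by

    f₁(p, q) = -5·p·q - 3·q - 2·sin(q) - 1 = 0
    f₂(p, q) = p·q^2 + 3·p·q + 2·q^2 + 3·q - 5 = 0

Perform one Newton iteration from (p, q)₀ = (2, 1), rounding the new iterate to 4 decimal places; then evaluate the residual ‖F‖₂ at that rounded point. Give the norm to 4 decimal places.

31.1174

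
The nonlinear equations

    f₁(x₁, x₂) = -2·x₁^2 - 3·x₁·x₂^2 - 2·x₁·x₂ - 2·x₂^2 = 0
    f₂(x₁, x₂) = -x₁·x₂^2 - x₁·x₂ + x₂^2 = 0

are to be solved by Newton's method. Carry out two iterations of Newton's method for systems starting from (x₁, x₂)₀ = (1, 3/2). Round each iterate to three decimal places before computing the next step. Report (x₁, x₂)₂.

(0.616, 0.260)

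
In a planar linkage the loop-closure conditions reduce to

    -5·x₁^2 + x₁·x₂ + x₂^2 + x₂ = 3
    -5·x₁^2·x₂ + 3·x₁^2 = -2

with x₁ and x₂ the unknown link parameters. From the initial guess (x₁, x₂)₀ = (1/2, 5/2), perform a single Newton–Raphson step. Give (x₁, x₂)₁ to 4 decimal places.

(0.5732, 1.6435)

At (1/2, 5/2): F = (5.7500, -0.3750).
Jacobian J = [[-10·x₁ + x₂, x₁ + 2·x₂ + 1], [-10·x₁·x₂ + 6·x₁, -5·x₁^2]].
At the point, J = [[-2.5000, 6.5000], [-9.5000, -1.2500]] (det J = 64.8750).
Solving J·Δ = −F gives Δ = (0.0732, -0.8565).
Then the next iterate is (x₁, x₂)₁ = (0.5732, 1.6435).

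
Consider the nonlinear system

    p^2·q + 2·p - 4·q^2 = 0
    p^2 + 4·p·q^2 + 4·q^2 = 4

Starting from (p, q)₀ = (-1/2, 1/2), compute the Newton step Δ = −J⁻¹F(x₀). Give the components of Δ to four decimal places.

(5.3125, 1.6250)

At (-1/2, 1/2): F = (-1.8750, -3.2500).
Jacobian J = [[2·p·q + 2, p^2 - 8·q], [2·p + 4·q^2, 8·p·q + 8·q]].
At the point, J = [[1.5000, -3.7500], [0.0000, 2.0000]] (det J = 3.0000).
Solving J·Δ = −F gives Δ = (5.3125, 1.6250).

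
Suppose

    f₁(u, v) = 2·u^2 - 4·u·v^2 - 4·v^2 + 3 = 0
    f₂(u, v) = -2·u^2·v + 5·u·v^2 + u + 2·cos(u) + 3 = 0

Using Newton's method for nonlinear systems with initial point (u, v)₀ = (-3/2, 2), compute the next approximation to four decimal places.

(-1.0076, 1.4166)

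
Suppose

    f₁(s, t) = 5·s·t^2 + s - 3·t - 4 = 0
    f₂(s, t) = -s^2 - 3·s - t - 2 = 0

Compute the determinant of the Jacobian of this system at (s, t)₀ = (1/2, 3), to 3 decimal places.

J = [[5·t^2 + 1, 10·s·t - 3], [-2·s - 3, -1]].
At the point, J = [[46.000, 12.000], [-4.000, -1.000]].
det J = 2.000.

2.000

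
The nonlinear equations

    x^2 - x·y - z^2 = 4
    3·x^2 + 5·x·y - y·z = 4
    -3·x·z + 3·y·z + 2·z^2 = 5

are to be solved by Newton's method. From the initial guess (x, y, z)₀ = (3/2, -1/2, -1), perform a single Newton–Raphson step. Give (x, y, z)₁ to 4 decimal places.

(1.8013, -0.5783, -0.5861)

At (3/2, -1/2, -1): F = (-2.0000, -1.5000, 3.0000).
Jacobian J = [[2·x - y, -x, -2·z], [6·x + 5·y, 5·x - z, -y], [-3·z, 3·z, -3·x + 3·y + 4·z]].
At the point, J = [[3.5000, -1.5000, 2.0000], [6.5000, 8.5000, 0.5000], [3.0000, -3.0000, -10.0000]] (det J = -482.0000).
Solving J·Δ = −F gives Δ = (0.3013, -0.0783, 0.4139).
Then the next iterate is (x, y, z)₁ = (1.8013, -0.5783, -0.5861).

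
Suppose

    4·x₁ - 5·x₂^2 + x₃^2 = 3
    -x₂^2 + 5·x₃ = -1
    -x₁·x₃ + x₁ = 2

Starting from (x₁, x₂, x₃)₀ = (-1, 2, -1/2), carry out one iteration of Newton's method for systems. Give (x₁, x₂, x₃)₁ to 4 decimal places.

(1.0988, 1.0647, -0.1483)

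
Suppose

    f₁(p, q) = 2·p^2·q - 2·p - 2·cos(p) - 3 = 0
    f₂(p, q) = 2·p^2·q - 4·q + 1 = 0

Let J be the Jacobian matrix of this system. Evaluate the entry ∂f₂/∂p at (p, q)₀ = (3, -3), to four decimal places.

-36.0000

∂f₂/∂p = 4·p·q.
At (3, -3) this is -36.0000.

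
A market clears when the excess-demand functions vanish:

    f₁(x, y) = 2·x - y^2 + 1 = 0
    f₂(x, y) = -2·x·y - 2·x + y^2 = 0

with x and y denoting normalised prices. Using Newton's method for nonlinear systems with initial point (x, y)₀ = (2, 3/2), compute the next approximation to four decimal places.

At (2, 3/2): F = (2.7500, -7.7500).
Jacobian J = [[2, -2·y], [-2·y - 2, -2·x + 2·y]].
At the point, J = [[2.0000, -3.0000], [-5.0000, -1.0000]] (det J = -17.0000).
Solving J·Δ = −F gives Δ = (-1.5294, -0.1029).
Then the next iterate is (x, y)₁ = (0.4706, 1.3971).

(0.4706, 1.3971)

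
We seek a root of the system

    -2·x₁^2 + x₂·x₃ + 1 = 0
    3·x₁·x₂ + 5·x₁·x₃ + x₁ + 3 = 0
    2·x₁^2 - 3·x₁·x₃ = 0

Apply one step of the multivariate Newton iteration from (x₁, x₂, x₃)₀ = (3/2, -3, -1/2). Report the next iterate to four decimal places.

(0.8814, -2.3918, -0.0309)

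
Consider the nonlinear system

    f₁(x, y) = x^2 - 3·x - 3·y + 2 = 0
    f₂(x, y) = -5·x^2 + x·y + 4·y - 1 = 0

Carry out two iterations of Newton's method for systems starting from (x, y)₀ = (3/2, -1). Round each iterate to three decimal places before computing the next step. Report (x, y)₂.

At (3/2, -1): F = (2.750, -17.750).
Jacobian J = [[2·x - 3, -3], [-10·x + y, x + 4]].
At the point, J = [[0.000, -3.000], [-16.000, 5.500]] (det J = -48.000).
Solving J·Δ = −F gives Δ = (-0.794, 0.917).
Then the next iterate is (x, y)₁ = (0.706, -0.083).
Round to (0.706, -0.083) and repeat: F = (0.62944, -3.88278), J = [[-1.588, -3.000], [-7.143, 4.706]].
Δ = (-0.301, 0.369), so (x, y)₂ = (0.405, 0.286).

(0.405, 0.286)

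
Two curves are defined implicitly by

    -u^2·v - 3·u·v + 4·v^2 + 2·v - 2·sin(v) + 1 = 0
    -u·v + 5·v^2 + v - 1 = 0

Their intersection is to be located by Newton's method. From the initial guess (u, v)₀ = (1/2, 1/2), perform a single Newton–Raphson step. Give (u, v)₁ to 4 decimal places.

(1.0297, 0.4572)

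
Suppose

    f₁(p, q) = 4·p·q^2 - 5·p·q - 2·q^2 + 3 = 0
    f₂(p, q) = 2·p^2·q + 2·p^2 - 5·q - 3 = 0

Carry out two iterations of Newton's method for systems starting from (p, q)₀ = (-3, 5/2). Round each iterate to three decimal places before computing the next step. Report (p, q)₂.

(-1.614, 1.455)

At (-3, 5/2): F = (-47.000, 47.500).
Jacobian J = [[4·q^2 - 5·q, 8·p·q - 5·p - 4·q], [4·p·q + 4·p, 2·p^2 - 5]].
At the point, J = [[12.500, -55.000], [-42.000, 13.000]] (det J = -2147.500).
Solving J·Δ = −F gives Δ = (0.932, -0.643).
Then the next iterate is (p, q)₁ = (-2.068, 1.857).
Round to (-2.068, 1.857) and repeat: F = (-13.22109, 12.15163), J = [[4.50880, -27.81021], [-23.63310, 3.55325]].
Δ = (0.454, -0.402), so (p, q)₂ = (-1.614, 1.455).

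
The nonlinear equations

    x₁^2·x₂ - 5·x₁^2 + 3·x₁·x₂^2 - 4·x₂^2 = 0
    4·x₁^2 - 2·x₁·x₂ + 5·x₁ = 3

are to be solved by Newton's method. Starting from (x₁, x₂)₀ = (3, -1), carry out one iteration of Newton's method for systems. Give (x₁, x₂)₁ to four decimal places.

At (3, -1): F = (-49.0000, 54.0000).
Jacobian J = [[2·x₁·x₂ - 10·x₁ + 3·x₂^2, x₁^2 + 6·x₁·x₂ - 8·x₂], [8·x₁ - 2·x₂ + 5, -2·x₁]].
At the point, J = [[-33.0000, -1.0000], [31.0000, -6.0000]] (det J = 229.0000).
Solving J·Δ = −F gives Δ = (-1.5197, 1.1485).
Then the next iterate is (x₁, x₂)₁ = (1.4803, 0.1485).

(1.4803, 0.1485)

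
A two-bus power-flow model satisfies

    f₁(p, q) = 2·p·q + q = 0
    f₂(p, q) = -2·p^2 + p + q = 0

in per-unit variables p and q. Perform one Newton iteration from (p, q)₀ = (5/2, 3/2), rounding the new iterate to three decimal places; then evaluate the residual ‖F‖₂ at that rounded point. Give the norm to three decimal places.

3.017

At (5/2, 3/2): F = (9.000, -8.500).
Jacobian J = [[2·q, 2·p + 1], [-4·p + 1, 1]].
At the point, J = [[3.000, 6.000], [-9.000, 1.000]] (det J = 57.000).
Solving J·Δ = −F gives Δ = (-1.053, -0.974).
Then the next iterate is (p, q)₁ = (1.447, 0.526).
Re-evaluating at (1.447, 0.526): F = (2.04824, -2.21462), so ‖F‖₂ = 3.017.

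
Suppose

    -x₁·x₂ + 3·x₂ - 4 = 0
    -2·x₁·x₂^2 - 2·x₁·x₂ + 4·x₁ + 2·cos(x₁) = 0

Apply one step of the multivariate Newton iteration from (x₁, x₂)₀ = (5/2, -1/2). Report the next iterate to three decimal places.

(-0.421, 10.921)

At (5/2, -1/2): F = (-4.250, 9.64771).
Jacobian J = [[-x₂, -x₁ + 3], [-2·x₂^2 - 2·x₂ - 2·sin(x₁) + 4, -4·x₁·x₂ - 2·x₁]].
At the point, J = [[0.500, 0.500], [3.30306, 0.000]] (det J = -1.65153).
Solving J·Δ = −F gives Δ = (-2.921, 11.421).
Then the next iterate is (x₁, x₂)₁ = (-0.421, 10.921).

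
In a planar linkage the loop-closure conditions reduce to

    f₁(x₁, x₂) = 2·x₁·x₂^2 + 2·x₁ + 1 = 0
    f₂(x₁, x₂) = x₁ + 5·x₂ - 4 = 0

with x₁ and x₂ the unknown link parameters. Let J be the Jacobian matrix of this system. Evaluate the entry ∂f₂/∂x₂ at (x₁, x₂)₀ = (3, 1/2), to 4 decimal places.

∂f₂/∂x₂ = 5.
At (3, 1/2) this is 5.0000.

5.0000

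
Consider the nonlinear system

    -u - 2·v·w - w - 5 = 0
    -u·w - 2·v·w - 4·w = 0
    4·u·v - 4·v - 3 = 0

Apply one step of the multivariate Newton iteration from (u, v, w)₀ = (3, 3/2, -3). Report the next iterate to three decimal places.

At (3, 3/2, -3): F = (4.000, 30.000, 9.000).
Jacobian J = [[-1, -2·w, -2·v - 1], [-w, -2·w, -u - 2·v - 4], [4·v, 4·u - 4, 0]].
At the point, J = [[-1.000, 6.000, -4.000], [3.000, 6.000, -10.000], [6.000, 8.000, 0.000]] (det J = -392.000).
Solving J·Δ = −F gives Δ = (-2.459, 0.719, 2.694).
Then the next iterate is (u, v, w)₁ = (0.541, 2.219, -0.306).

(0.541, 2.219, -0.306)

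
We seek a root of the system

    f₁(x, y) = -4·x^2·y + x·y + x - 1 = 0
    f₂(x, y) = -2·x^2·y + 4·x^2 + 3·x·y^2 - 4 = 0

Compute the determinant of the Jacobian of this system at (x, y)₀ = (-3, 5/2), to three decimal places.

J = [[-8·x·y + y + 1, -4·x^2 + x], [-4·x·y + 8·x + 3·y^2, -2·x^2 + 6·x·y]].
At the point, J = [[63.500, -39.000], [24.750, -63.000]].
det J = -3035.250.

-3035.250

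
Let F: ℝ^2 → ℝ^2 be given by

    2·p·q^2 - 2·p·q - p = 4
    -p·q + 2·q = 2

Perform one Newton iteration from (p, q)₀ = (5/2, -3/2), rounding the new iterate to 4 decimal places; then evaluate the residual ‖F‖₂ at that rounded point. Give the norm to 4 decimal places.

2.3356

At (5/2, -3/2): F = (12.2500, -1.2500).
Jacobian J = [[2·q^2 - 2·q - 1, 4·p·q - 2·p], [-q, -p + 2]].
At the point, J = [[6.5000, -20.0000], [1.5000, -0.5000]] (det J = 26.7500).
Solving J·Δ = −F gives Δ = (1.1636, 0.9907).
Then the next iterate is (p, q)₁ = (3.6636, -0.5093).
Re-evaluating at (3.6636, -0.5093): F = (-2.031280, -1.152729), so ‖F‖₂ = 2.3356.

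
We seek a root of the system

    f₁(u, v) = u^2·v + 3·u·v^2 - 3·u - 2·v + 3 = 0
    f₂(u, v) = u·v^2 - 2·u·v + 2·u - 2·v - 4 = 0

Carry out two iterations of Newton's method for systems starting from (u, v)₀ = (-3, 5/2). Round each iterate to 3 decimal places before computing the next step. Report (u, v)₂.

At (-3, 5/2): F = (-26.750, -18.750).
Jacobian J = [[2·u·v + 3·v^2 - 3, u^2 + 6·u·v - 2], [v^2 - 2·v + 2, 2·u·v - 2·u - 2]].
At the point, J = [[0.750, -38.000], [3.250, -11.000]] (det J = 115.250).
Solving J·Δ = −F gives Δ = (3.629, -0.632).
Then the next iterate is (u, v)₁ = (0.629, 1.868).
Round to (0.629, 1.868) and repeat: F = (4.70060, -6.63310), J = [[9.81822, 5.44547], [1.75342, -0.90806]].
Δ = (1.725, -3.974), so (u, v)₂ = (2.354, -2.106).

(2.354, -2.106)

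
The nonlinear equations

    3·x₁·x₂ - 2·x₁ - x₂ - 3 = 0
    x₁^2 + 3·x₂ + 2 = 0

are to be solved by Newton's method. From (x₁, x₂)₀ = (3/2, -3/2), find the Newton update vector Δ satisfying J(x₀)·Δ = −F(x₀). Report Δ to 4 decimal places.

(-1.0958, 1.1792)

At (3/2, -3/2): F = (-11.2500, -0.2500).
Jacobian J = [[3·x₂ - 2, 3·x₁ - 1], [2·x₁, 3]].
At the point, J = [[-6.5000, 3.5000], [3.0000, 3.0000]] (det J = -30.0000).
Solving J·Δ = −F gives Δ = (-1.0958, 1.1792).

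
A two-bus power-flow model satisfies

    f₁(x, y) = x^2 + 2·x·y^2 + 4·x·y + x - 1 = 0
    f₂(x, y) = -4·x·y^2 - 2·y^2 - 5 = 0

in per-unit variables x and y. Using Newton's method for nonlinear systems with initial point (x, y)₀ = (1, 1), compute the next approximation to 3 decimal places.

(1.053, 0.066)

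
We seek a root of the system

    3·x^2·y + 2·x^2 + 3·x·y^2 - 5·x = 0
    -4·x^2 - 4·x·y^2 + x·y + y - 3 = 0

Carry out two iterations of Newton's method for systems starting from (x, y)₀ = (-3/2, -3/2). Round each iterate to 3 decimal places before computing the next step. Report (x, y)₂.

(-0.368, -1.366)

At (-3/2, -3/2): F = (-8.250, 2.250).
Jacobian J = [[6·x·y + 4·x + 3·y^2 - 5, 3·x^2 + 6·x·y], [-8·x - 4·y^2 + y, -8·x·y + x + 1]].
At the point, J = [[9.250, 20.250], [1.500, -18.500]] (det J = -201.500).
Solving J·Δ = −F gives Δ = (0.531, 0.165).
Then the next iterate is (x, y)₁ = (-0.969, -1.335).
Round to (-0.969, -1.335) and repeat: F = (-2.21854, 0.11068), J = [[4.23236, 10.57857], [-0.71190, -10.31792]].
Δ = (0.601, -0.031), so (x, y)₂ = (-0.368, -1.366).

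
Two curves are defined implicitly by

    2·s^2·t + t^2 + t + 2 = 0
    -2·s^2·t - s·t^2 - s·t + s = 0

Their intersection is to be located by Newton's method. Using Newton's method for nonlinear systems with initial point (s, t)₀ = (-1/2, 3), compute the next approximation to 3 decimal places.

(-1.346, 0.256)

At (-1/2, 3): F = (15.500, 4.000).
Jacobian J = [[4·s·t, 2·s^2 + 2·t + 1], [-4·s·t - t^2 - t + 1, -2·s^2 - 2·s·t - s]].
At the point, J = [[-6.000, 7.500], [-5.000, 3.000]] (det J = 19.500).
Solving J·Δ = −F gives Δ = (-0.846, -2.744).
Then the next iterate is (s, t)₁ = (-1.346, 0.256).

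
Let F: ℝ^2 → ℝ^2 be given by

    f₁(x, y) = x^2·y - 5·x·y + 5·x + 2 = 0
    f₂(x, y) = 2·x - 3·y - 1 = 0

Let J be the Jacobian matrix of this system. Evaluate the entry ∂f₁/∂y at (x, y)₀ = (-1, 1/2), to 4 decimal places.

∂f₁/∂y = x^2 - 5·x.
At (-1, 1/2) this is 6.0000.

6.0000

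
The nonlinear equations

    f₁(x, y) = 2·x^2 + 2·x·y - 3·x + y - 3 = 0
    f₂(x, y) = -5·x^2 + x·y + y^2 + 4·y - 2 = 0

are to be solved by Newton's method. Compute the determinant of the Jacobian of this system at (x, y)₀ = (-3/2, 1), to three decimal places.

0.500

J = [[4·x + 2·y - 3, 2·x + 1], [-10·x + y, x + 2·y + 4]].
At the point, J = [[-7.000, -2.000], [16.000, 4.500]].
det J = 0.500.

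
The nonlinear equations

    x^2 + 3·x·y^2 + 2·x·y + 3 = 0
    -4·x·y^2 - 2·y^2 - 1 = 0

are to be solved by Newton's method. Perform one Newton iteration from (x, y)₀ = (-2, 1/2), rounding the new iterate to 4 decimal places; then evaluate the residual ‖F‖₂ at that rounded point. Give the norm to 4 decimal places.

1.8078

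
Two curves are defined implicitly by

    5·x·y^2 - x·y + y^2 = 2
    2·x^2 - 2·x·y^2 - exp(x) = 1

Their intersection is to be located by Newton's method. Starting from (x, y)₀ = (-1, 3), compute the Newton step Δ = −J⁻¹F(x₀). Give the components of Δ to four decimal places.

(0.8162, -0.0312)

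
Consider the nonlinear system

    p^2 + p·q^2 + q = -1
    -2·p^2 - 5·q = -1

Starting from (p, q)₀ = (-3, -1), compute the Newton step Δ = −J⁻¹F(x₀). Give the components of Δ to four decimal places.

At (-3, -1): F = (6.0000, -12.0000).
Jacobian J = [[2·p + q^2, 2·p·q + 1], [-4·p, -5]].
At the point, J = [[-5.0000, 7.0000], [12.0000, -5.0000]] (det J = -59.0000).
Solving J·Δ = −F gives Δ = (0.9153, -0.2034).

(0.9153, -0.2034)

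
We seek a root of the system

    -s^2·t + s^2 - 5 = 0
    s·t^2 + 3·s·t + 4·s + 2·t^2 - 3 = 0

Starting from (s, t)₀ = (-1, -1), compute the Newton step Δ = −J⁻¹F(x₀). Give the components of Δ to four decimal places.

At (-1, -1): F = (-3.0000, -3.0000).
Jacobian J = [[-2·s·t + 2·s, -s^2], [t^2 + 3·t + 4, 2·s·t + 3·s + 4·t]].
At the point, J = [[-4.0000, -1.0000], [2.0000, -5.0000]] (det J = 22.0000).
Solving J·Δ = −F gives Δ = (-0.5455, -0.8182).

(-0.5455, -0.8182)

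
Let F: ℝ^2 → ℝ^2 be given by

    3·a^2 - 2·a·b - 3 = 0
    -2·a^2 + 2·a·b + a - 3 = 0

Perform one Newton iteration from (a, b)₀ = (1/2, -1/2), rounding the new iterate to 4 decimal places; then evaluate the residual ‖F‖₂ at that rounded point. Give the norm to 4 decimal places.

40.8947

At (1/2, -1/2): F = (-1.7500, -3.5000).
Jacobian J = [[6·a - 2·b, -2·a], [-4·a + 2·b + 1, 2·a]].
At the point, J = [[4.0000, -1.0000], [-2.0000, 1.0000]] (det J = 2.0000).
Solving J·Δ = −F gives Δ = (2.6250, 8.7500).
Then the next iterate is (a, b)₁ = (3.1250, 8.2500).
Re-evaluating at (3.1250, 8.2500): F = (-25.265625, 32.156250), so ‖F‖₂ = 40.8947.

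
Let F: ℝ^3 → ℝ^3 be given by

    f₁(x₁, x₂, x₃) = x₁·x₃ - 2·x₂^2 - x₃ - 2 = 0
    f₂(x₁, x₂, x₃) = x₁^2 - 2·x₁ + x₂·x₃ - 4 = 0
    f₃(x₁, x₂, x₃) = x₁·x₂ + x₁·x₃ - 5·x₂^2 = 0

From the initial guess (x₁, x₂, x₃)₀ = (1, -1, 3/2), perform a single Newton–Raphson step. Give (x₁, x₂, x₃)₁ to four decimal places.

(1.3582, -0.1343, -3.7015)

At (1, -1, 3/2): F = (-4.0000, -6.5000, -4.5000).
Jacobian J = [[x₃, -4·x₂, x₁ - 1], [2·x₁ - 2, x₃, x₂], [x₂ + x₃, x₁ - 10·x₂, x₁]].
At the point, J = [[1.5000, 4.0000, 0.0000], [0.0000, 1.5000, -1.0000], [0.5000, 11.0000, 1.0000]] (det J = 16.7500).
Solving J·Δ = −F gives Δ = (0.3582, 0.8657, -5.2015).
Then the next iterate is (x₁, x₂, x₃)₁ = (1.3582, -0.1343, -3.7015).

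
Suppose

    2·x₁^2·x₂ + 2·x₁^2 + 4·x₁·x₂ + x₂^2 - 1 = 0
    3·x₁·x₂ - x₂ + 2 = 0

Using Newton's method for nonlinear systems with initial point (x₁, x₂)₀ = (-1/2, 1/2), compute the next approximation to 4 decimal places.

(-1.3846, 0.2692)

At (-1/2, 1/2): F = (-1.0000, 0.7500).
Jacobian J = [[4·x₁·x₂ + 4·x₁ + 4·x₂, 2·x₁^2 + 4·x₁ + 2·x₂], [3·x₂, 3·x₁ - 1]].
At the point, J = [[-1.0000, -0.5000], [1.5000, -2.5000]] (det J = 3.2500).
Solving J·Δ = −F gives Δ = (-0.8846, -0.2308).
Then the next iterate is (x₁, x₂)₁ = (-1.3846, 0.2692).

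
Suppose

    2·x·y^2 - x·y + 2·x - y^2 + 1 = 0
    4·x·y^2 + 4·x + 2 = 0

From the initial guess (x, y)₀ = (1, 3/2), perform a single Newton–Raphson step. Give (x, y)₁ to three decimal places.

(0.559, 0.728)

At (1, 3/2): F = (3.750, 15.000).
Jacobian J = [[2·y^2 - y + 2, 4·x·y - x - 2·y], [4·y^2 + 4, 8·x·y]].
At the point, J = [[5.000, 2.000], [13.000, 12.000]] (det J = 34.000).
Solving J·Δ = −F gives Δ = (-0.441, -0.772).
Then the next iterate is (x, y)₁ = (0.559, 0.728).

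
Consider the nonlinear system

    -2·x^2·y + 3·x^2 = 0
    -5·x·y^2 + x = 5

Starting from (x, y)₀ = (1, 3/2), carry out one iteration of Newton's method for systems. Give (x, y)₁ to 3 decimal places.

At (1, 3/2): F = (0.000, -15.250).
Jacobian J = [[-4·x·y + 6·x, -2·x^2], [-5·y^2 + 1, -10·x·y]].
At the point, J = [[0.000, -2.000], [-10.250, -15.000]] (det J = -20.500).
Solving J·Δ = −F gives Δ = (-1.488, 0.000).
Then the next iterate is (x, y)₁ = (-0.488, 1.500).

(-0.488, 1.500)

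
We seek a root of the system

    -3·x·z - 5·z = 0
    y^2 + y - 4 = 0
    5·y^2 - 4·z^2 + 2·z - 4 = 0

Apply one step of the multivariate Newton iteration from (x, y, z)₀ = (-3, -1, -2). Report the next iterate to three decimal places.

(-0.889, -5.000, -3.167)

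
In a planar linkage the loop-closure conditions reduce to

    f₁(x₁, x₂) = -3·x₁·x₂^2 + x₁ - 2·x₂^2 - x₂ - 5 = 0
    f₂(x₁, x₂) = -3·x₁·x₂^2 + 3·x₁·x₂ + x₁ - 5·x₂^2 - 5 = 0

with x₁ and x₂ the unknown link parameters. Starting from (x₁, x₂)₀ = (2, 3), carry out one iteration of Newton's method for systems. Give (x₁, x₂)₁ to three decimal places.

At (2, 3): F = (-78.000, -84.000).
Jacobian J = [[-3·x₂^2 + 1, -6·x₁·x₂ - 4·x₂ - 1], [-3·x₂^2 + 3·x₂ + 1, -6·x₁·x₂ + 3·x₁ - 10·x₂]].
At the point, J = [[-26.000, -49.000], [-17.000, -60.000]] (det J = 727.000).
Solving J·Δ = −F gives Δ = (-0.776, -1.180).
Then the next iterate is (x₁, x₂)₁ = (1.224, 1.820).

(1.224, 1.820)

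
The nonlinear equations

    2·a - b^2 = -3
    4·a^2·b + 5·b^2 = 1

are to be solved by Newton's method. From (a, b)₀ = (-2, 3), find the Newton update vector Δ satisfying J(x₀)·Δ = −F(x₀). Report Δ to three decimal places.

(0.469, -1.510)

At (-2, 3): F = (-10.000, 92.000).
Jacobian J = [[2, -2·b], [8·a·b, 4·a^2 + 10·b]].
At the point, J = [[2.000, -6.000], [-48.000, 46.000]] (det J = -196.000).
Solving J·Δ = −F gives Δ = (0.469, -1.510).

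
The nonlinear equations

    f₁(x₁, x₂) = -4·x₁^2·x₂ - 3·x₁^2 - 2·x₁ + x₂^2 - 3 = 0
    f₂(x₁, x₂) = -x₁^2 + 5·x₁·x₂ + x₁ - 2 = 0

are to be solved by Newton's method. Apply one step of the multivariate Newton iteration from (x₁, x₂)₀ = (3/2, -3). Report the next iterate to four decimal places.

(-1.5278, -6.4963)

At (3/2, -3): F = (23.2500, -25.2500).
Jacobian J = [[-8·x₁·x₂ - 6·x₁ - 2, -4·x₁^2 + 2·x₂], [-2·x₁ + 5·x₂ + 1, 5·x₁]].
At the point, J = [[25.0000, -15.0000], [-17.0000, 7.5000]] (det J = -67.5000).
Solving J·Δ = −F gives Δ = (-3.0278, -3.4963).
Then the next iterate is (x₁, x₂)₁ = (-1.5278, -6.4963).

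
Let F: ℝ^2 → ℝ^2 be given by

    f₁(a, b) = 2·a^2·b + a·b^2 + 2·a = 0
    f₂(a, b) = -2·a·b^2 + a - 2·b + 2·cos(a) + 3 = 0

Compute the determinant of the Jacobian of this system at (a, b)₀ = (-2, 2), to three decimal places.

-140.000

J = [[4·a·b + b^2 + 2, 2·a^2 + 2·a·b], [-2·b^2 - 2·sin(a) + 1, -4·a·b - 2]].
At the point, J = [[-10.000, 0.000], [-5.18141, 14.000]].
det J = -140.000.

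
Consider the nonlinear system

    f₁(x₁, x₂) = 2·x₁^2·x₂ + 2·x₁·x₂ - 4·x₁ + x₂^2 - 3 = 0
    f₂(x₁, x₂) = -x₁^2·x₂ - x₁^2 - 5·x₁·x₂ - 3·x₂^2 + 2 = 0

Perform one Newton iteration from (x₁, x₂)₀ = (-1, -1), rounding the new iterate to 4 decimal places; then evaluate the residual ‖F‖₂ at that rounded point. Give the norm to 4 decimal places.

At (-1, -1): F = (2.0000, -6.0000).
Jacobian J = [[4·x₁·x₂ + 2·x₂ - 4, 2·x₁^2 + 2·x₁ + 2·x₂], [-2·x₁·x₂ - 2·x₁ - 5·x₂, -x₁^2 - 5·x₁ - 6·x₂]].
At the point, J = [[-2.0000, -2.0000], [5.0000, 10.0000]] (det J = -10.0000).
Solving J·Δ = −F gives Δ = (0.8000, 0.2000).
Then the next iterate is (x₁, x₂)₁ = (-0.2000, -0.8000).
Re-evaluating at (-0.2000, -0.8000): F = (-1.3040, -0.7280), so ‖F‖₂ = 1.4935.

1.4935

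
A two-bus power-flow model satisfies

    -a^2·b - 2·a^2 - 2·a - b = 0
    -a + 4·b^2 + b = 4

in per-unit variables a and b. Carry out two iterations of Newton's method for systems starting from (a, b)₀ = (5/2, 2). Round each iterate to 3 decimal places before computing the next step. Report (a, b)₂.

(0.472, 0.975)

At (5/2, 2): F = (-32.000, 11.500).
Jacobian J = [[-2·a·b - 4·a - 2, -a^2 - 1], [-1, 8·b + 1]].
At the point, J = [[-22.000, -7.250], [-1.000, 17.000]] (det J = -381.250).
Solving J·Δ = −F gives Δ = (-1.208, -0.748).
Then the next iterate is (a, b)₁ = (1.292, 1.252).
Round to (1.292, 1.252) and repeat: F = (-9.26445, 2.23002), J = [[-10.40317, -2.66926], [-1.000, 11.016]].
Δ = (-0.820, -0.277), so (a, b)₂ = (0.472, 0.975).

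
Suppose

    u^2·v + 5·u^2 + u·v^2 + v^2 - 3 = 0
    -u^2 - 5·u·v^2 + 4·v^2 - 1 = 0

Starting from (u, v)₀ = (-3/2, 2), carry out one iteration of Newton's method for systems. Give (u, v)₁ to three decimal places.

At (-3/2, 2): F = (10.750, 42.750).
Jacobian J = [[2·u·v + 10·u + v^2, u^2 + 2·u·v + 2·v], [-2·u - 5·v^2, -10·u·v + 8·v]].
At the point, J = [[-17.000, 0.250], [-17.000, 46.000]] (det J = -777.750).
Solving J·Δ = −F gives Δ = (0.622, -0.699).
Then the next iterate is (u, v)₁ = (-0.878, 1.301).

(-0.878, 1.301)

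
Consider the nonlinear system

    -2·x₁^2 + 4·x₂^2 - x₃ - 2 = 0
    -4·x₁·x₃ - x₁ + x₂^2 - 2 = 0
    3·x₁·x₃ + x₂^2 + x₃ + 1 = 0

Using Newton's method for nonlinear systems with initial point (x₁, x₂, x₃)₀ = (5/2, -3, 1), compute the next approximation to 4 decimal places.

(1.3209, -1.6217, 0.2126)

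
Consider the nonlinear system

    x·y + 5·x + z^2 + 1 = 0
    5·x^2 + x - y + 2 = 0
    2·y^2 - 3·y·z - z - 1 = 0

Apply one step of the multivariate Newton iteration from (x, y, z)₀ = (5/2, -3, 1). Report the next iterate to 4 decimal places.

(1.0232, -2.6474, -1.4639)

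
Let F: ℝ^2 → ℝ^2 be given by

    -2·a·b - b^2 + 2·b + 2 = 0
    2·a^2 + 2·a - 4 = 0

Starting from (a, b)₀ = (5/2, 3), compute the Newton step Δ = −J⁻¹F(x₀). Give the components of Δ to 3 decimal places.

(-1.125, -1.028)

At (5/2, 3): F = (-16.000, 13.500).
Jacobian J = [[-2·b, -2·a - 2·b + 2], [4·a + 2, 0]].
At the point, J = [[-6.000, -9.000], [12.000, 0.000]] (det J = 108.000).
Solving J·Δ = −F gives Δ = (-1.125, -1.028).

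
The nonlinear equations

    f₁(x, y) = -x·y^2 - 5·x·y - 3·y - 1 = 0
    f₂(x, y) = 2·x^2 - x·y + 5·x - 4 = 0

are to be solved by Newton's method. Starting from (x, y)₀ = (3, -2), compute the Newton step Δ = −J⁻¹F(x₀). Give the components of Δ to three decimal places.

(-1.469, 2.365)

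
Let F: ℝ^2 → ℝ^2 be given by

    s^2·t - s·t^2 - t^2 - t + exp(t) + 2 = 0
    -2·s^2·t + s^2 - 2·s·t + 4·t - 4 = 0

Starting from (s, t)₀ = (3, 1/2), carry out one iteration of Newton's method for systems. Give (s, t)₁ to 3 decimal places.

(0.878, 0.356)

At (3, 1/2): F = (6.64872, -5.000).
Jacobian J = [[2·s·t - t^2, s^2 - 2·s·t - 2·t + exp(t) - 1], [-4·s·t + 2·s - 2·t, -2·s^2 - 2·s + 4]].
At the point, J = [[2.750, 5.64872], [-1.000, -20.000]] (det J = -49.35128).
Solving J·Δ = −F gives Δ = (-2.122, -0.144).
Then the next iterate is (s, t)₁ = (0.878, 0.356).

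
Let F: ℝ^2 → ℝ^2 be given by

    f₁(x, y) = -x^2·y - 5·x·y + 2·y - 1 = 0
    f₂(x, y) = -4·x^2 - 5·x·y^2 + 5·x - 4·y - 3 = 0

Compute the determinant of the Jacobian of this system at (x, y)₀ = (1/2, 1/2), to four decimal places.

J = [[-2·x·y - 5·y, -x^2 - 5·x + 2], [-8·x - 5·y^2 + 5, -10·x·y - 4]].
At the point, J = [[-3.0000, -0.7500], [-0.2500, -6.5000]].
det J = 19.3125.

19.3125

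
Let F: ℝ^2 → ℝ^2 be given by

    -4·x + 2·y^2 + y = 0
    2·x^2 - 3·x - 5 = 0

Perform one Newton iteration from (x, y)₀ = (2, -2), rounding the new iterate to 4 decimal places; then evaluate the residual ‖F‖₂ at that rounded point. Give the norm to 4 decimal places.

1.0692

At (2, -2): F = (-2.0000, -3.0000).
Jacobian J = [[-4, 4·y + 1], [4·x - 3, 0]].
At the point, J = [[-4.0000, -7.0000], [5.0000, 0.0000]] (det J = 35.0000).
Solving J·Δ = −F gives Δ = (0.6000, -0.6286).
Then the next iterate is (x, y)₁ = (2.6000, -2.6286).
Re-evaluating at (2.6000, -2.6286): F = (0.790476, 0.7200), so ‖F‖₂ = 1.0692.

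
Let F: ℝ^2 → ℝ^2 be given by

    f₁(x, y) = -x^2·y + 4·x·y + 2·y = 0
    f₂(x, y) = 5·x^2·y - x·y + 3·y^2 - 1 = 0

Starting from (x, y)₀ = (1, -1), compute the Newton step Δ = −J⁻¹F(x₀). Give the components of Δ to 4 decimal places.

(-0.4082, 0.8367)

At (1, -1): F = (-5.0000, -2.0000).
Jacobian J = [[-2·x·y + 4·y, -x^2 + 4·x + 2], [10·x·y - y, 5·x^2 - x + 6·y]].
At the point, J = [[-2.0000, 5.0000], [-9.0000, -2.0000]] (det J = 49.0000).
Solving J·Δ = −F gives Δ = (-0.4082, 0.8367).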